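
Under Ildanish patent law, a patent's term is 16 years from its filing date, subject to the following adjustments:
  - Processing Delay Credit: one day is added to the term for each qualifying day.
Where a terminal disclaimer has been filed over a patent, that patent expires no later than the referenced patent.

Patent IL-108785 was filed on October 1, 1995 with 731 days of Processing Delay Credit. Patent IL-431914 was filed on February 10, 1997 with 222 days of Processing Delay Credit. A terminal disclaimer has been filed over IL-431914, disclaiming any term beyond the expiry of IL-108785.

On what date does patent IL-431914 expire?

Natural term of IL-431914:
  Base: filing + 16 years → 10 February 2013.
  Processing Delay Credit: +222 days → 20 September 2013.
Expiry of referenced patent IL-108785:
  Base: filing + 16 years → 1 October 2011.
  Processing Delay Credit: +731 days → 1 October 2013.
Terminal disclaimer: IL-431914 expires on the earlier of 20 September 2013 and 1 October 2013.

September 20, 2013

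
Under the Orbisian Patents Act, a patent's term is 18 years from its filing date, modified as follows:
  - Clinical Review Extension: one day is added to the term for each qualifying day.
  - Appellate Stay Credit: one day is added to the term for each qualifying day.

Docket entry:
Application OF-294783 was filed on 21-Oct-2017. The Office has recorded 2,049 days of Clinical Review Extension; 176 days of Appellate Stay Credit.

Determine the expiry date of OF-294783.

2041-11-23

Base term: filing date + 18 years → 21 October 2035.
Clinical Review Extension: +2049 days → 31 May 2041.
Appellate Stay Credit: +176 days → 23 November 2041.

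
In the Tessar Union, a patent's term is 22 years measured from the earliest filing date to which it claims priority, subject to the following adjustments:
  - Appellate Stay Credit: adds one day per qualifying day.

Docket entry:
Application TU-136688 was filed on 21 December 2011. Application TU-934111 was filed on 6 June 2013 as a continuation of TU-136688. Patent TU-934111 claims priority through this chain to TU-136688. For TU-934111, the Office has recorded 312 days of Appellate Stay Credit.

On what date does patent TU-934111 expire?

Earliest priority filing: 21 December 2011.
Base term: 21 December 2011 + 22 years → 21 December 2033.
Appellate Stay Credit: +312 days → 29 October 2034.

2034-10-29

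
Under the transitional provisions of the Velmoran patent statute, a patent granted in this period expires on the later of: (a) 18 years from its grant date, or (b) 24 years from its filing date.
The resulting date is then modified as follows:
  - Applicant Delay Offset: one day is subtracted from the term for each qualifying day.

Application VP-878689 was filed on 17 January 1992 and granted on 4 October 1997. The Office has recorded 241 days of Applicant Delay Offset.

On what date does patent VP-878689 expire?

(a) grant + 18 years → 4 October 2015.
(b) filing + 24 years → 17 January 2016.
Later of the two: 17 January 2016.
Applicant Delay Offset: −241 days → 21 May 2015.

2015-05-21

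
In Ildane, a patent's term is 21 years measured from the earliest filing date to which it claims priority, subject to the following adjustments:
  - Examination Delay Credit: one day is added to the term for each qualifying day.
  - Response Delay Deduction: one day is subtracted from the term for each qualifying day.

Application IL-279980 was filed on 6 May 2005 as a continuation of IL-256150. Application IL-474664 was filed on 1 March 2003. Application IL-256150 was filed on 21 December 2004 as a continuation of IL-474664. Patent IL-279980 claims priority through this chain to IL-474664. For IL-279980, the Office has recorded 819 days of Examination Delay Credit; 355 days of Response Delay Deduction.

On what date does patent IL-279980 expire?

2025-06-08

Earliest priority filing: 1 March 2003.
Base term: 1 March 2003 + 21 years → 1 March 2024.
Examination Delay Credit: +819 days → 29 May 2026.
Response Delay Deduction: −355 days → 8 June 2025.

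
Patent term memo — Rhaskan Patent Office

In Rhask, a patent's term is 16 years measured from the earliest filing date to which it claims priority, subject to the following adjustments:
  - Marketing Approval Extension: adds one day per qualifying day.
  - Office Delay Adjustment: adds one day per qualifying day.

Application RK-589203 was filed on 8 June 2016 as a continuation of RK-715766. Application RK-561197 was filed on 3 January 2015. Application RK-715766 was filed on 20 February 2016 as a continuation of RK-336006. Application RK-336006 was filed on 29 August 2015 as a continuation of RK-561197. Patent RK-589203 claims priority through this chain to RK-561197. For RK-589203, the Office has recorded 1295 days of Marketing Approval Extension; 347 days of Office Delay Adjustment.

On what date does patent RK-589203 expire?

2035-07-03

Earliest priority filing: 3 January 2015.
Base term: 3 January 2015 + 16 years → 3 January 2031.
Marketing Approval Extension: +1295 days → 21 July 2034.
Office Delay Adjustment: +347 days → 3 July 2035.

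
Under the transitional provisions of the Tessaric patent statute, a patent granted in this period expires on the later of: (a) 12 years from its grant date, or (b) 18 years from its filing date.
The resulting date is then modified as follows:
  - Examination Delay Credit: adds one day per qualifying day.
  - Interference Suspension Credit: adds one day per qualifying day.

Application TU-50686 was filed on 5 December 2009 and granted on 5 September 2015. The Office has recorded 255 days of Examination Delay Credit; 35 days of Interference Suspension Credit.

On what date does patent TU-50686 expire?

(a) grant + 12 years → 5 September 2027.
(b) filing + 18 years → 5 December 2027.
Later of the two: 5 December 2027.
Examination Delay Credit: +255 days → 16 August 2028.
Interference Suspension Credit: +35 days → 20 September 2028.

September 20, 2028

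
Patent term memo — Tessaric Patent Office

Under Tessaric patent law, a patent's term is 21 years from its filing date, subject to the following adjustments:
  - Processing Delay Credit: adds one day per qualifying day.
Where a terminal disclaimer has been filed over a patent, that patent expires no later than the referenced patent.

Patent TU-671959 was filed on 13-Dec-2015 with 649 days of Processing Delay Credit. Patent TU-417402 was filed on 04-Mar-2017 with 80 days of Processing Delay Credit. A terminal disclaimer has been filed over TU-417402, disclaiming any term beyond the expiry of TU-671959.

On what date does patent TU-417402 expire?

Natural term of TU-417402:
  Base: filing + 21 years → 4 March 2038.
  Processing Delay Credit: +80 days → 23 May 2038.
Expiry of referenced patent TU-671959:
  Base: filing + 21 years → 13 December 2036.
  Processing Delay Credit: +649 days → 23 September 2038.
Terminal disclaimer: TU-417402 expires on the earlier of 23 May 2038 and 23 September 2038.

2038-05-23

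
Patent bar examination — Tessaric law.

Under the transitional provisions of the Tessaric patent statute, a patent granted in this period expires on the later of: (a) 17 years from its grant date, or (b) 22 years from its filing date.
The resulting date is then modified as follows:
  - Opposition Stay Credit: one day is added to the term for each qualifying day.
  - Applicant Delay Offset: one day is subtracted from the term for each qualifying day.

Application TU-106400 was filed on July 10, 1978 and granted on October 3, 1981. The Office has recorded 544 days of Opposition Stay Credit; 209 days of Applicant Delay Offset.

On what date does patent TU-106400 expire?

(a) grant + 17 years → 3 October 1998.
(b) filing + 22 years → 10 July 2000.
Later of the two: 10 July 2000.
Opposition Stay Credit: +544 days → 5 January 2002.
Applicant Delay Offset: −209 days → 10 June 2001.

2001-06-10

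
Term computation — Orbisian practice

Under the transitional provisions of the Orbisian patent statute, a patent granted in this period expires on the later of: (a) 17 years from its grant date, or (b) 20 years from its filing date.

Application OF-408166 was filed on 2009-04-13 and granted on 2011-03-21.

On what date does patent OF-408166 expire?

April 13, 2029

(a) grant + 17 years → 21 March 2028.
(b) filing + 20 years → 13 April 2029.
Later of the two: 13 April 2029.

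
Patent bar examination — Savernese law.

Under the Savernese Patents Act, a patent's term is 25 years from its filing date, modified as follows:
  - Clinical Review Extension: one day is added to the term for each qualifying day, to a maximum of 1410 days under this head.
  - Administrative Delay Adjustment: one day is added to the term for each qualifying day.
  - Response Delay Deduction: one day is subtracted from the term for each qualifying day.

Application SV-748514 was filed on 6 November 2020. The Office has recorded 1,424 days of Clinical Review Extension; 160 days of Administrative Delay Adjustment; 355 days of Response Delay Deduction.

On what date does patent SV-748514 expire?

2049-03-05

Base term: filing date + 25 years → 6 November 2045.
Clinical Review Extension: 1424 days claimed exceeds the 1410-day cap, so +1410 days → 16 September 2049.
Administrative Delay Adjustment: +160 days → 23 February 2050.
Response Delay Deduction: −355 days → 5 March 2049.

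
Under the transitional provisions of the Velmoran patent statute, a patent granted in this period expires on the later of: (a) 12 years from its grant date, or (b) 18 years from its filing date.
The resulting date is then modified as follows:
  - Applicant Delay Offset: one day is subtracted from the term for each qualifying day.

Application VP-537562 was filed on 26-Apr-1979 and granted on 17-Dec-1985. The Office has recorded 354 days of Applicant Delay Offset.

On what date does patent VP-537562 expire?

December 28, 1996

(a) grant + 12 years → 17 December 1997.
(b) filing + 18 years → 26 April 1997.
Later of the two: 17 December 1997.
Applicant Delay Offset: −354 days → 28 December 1996.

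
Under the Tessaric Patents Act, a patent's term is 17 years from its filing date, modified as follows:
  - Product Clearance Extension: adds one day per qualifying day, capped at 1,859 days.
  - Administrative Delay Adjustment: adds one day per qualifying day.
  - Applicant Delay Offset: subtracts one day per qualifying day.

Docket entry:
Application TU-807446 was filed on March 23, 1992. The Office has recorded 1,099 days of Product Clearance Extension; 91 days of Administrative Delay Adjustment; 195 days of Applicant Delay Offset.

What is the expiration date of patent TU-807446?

December 13, 2011

Base term: filing date + 17 years → 23 March 2009.
Product Clearance Extension: 1099 days (within the 1859-day cap) → +1099 days → 26 March 2012.
Administrative Delay Adjustment: +91 days → 25 June 2012.
Applicant Delay Offset: −195 days → 13 December 2011.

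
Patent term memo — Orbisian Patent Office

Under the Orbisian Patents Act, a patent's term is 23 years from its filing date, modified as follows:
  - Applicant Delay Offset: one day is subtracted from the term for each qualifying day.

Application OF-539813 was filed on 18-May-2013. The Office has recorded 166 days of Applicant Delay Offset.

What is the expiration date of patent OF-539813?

December 4, 2035

Base term: filing date + 23 years → 18 May 2036.
Applicant Delay Offset: −166 days → 4 December 2035.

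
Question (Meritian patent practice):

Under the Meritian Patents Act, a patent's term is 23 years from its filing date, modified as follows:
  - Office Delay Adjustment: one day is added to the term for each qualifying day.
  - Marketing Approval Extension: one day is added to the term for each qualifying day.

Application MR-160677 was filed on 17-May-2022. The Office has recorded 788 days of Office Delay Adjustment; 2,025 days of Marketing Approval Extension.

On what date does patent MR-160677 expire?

January 28, 2053

Base term: filing date + 23 years → 17 May 2045.
Office Delay Adjustment: +788 days → 14 July 2047.
Marketing Approval Extension: +2025 days → 28 January 2053.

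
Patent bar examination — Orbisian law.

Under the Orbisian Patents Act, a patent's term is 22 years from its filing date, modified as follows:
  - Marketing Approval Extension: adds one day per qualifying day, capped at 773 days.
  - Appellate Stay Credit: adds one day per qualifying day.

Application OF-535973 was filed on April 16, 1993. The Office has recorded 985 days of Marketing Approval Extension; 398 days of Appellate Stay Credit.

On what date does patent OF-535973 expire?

Base term: filing date + 22 years → 16 April 2015.
Marketing Approval Extension: 985 days claimed exceeds the 773-day cap, so +773 days → 28 May 2017.
Appellate Stay Credit: +398 days → 30 June 2018.

June 30, 2018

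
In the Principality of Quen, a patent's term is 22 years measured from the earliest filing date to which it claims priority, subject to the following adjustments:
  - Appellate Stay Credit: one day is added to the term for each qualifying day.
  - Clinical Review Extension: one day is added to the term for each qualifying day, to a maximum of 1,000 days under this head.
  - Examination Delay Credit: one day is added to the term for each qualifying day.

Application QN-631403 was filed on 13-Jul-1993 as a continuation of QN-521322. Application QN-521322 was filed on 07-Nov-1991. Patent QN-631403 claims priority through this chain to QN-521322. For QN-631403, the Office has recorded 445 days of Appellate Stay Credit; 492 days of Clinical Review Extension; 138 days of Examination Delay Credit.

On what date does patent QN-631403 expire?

2016-10-17

Earliest priority filing: 7 November 1991.
Base term: 7 November 1991 + 22 years → 7 November 2013.
Appellate Stay Credit: +445 days → 26 January 2015.
Clinical Review Extension: 492 days (within the 1000-day cap) → +492 days → 1 June 2016.
Examination Delay Credit: +138 days → 17 October 2016.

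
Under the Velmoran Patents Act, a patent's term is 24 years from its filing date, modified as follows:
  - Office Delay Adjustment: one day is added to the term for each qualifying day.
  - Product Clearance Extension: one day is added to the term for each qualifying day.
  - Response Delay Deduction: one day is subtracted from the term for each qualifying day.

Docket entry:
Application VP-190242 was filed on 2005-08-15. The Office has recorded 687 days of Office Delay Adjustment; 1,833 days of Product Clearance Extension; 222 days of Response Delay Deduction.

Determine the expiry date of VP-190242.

November 30, 2035

Base term: filing date + 24 years → 15 August 2029.
Office Delay Adjustment: +687 days → 3 July 2031.
Product Clearance Extension: +1833 days → 9 July 2036.
Response Delay Deduction: −222 days → 30 November 2035.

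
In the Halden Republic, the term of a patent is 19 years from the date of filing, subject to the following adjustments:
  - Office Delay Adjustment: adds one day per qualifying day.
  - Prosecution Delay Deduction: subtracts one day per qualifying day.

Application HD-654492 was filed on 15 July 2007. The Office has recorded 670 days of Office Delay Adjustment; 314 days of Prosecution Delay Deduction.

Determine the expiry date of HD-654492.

July 6, 2027

Base term: filing date + 19 years → 15 July 2026.
Office Delay Adjustment: +670 days → 15 May 2028.
Prosecution Delay Deduction: −314 days → 6 July 2027.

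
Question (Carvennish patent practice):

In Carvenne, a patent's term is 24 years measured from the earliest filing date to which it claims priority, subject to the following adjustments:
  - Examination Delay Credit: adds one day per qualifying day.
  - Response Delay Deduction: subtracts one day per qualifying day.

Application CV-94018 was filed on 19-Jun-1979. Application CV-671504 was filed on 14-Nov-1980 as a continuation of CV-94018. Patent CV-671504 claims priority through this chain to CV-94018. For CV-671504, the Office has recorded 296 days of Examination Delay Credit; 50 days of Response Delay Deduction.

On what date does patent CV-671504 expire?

Earliest priority filing: 19 June 1979.
Base term: 19 June 1979 + 24 years → 19 June 2003.
Examination Delay Credit: +296 days → 10 April 2004.
Response Delay Deduction: −50 days → 20 February 2004.

2004-02-20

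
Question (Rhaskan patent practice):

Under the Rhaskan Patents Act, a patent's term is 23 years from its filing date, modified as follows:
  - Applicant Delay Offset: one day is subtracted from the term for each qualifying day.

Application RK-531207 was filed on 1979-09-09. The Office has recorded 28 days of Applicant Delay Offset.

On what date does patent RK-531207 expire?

Base term: filing date + 23 years → 9 September 2002.
Applicant Delay Offset: −28 days → 12 August 2002.

August 12, 2002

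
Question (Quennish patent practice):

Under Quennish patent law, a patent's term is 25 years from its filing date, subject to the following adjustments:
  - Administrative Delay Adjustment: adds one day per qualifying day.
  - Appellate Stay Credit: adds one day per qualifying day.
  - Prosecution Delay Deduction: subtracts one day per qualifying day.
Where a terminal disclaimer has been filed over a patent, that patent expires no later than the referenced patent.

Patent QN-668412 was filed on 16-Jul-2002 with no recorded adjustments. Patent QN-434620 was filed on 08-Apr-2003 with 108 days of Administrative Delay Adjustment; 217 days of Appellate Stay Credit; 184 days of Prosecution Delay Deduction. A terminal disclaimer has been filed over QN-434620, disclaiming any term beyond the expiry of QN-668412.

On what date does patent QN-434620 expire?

2027-07-16

Natural term of QN-434620:
  Base: filing + 25 years → 8 April 2028.
  Administrative Delay Adjustment: +108 days → 25 July 2028.
  Appellate Stay Credit: +217 days → 27 February 2029.
  Prosecution Delay Deduction: −184 days → 27 August 2028.
Expiry of referenced patent QN-668412:
  Base: filing + 25 years → 16 July 2027.
Terminal disclaimer: QN-434620 expires on the earlier of 27 August 2028 and 16 July 2027.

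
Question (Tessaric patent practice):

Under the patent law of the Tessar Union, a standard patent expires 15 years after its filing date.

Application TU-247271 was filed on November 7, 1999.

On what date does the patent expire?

2014-11-07

Filing date + 15 years → 7 November 2014.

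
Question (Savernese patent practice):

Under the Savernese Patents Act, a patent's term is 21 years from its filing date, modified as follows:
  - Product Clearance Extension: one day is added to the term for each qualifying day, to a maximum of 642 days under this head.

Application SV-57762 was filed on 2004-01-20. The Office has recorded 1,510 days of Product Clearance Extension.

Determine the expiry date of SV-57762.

Base term: filing date + 21 years → 20 January 2025.
Product Clearance Extension: 1510 days claimed exceeds the 642-day cap, so +642 days → 24 October 2026.

2026-10-24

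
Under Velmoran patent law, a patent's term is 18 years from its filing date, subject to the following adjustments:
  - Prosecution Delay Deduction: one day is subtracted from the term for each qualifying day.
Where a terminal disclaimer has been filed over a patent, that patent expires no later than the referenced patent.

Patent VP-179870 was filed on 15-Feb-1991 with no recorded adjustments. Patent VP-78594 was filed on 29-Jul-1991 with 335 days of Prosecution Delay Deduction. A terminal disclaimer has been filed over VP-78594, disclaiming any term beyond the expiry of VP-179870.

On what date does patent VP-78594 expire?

Natural term of VP-78594:
  Base: filing + 18 years → 29 July 2009.
  Prosecution Delay Deduction: −335 days → 28 August 2008.
Expiry of referenced patent VP-179870:
  Base: filing + 18 years → 15 February 2009.
Terminal disclaimer: VP-78594 expires on the earlier of 28 August 2008 and 15 February 2009.

August 28, 2008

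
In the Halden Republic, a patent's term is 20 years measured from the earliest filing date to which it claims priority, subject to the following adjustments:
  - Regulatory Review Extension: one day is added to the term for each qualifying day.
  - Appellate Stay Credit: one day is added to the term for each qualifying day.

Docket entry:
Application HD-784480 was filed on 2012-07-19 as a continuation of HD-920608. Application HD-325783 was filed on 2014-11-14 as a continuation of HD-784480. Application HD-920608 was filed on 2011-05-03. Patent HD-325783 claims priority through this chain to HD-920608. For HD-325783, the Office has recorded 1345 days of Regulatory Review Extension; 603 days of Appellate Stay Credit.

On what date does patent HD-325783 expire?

Earliest priority filing: 3 May 2011.
Base term: 3 May 2011 + 20 years → 3 May 2031.
Regulatory Review Extension: +1345 days → 7 January 2035.
Appellate Stay Credit: +603 days → 1 September 2036.

September 1, 2036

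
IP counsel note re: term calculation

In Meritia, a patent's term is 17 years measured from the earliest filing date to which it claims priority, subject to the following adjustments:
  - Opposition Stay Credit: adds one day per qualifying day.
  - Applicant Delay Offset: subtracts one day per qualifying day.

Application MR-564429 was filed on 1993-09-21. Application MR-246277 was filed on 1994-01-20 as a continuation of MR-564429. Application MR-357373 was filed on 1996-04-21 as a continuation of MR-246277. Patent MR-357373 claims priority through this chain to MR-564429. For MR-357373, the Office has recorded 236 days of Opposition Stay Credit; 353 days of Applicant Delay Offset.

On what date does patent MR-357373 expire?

Earliest priority filing: 21 September 1993.
Base term: 21 September 1993 + 17 years → 21 September 2010.
Opposition Stay Credit: +236 days → 15 May 2011.
Applicant Delay Offset: −353 days → 27 May 2010.

2010-05-27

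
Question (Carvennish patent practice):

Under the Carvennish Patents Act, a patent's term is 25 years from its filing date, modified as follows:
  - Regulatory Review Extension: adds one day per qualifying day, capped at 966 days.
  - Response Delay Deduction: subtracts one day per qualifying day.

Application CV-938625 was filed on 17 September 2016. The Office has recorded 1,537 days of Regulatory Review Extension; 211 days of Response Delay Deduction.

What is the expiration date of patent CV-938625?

Base term: filing date + 25 years → 17 September 2041.
Regulatory Review Extension: 1537 days claimed exceeds the 966-day cap, so +966 days → 10 May 2044.
Response Delay Deduction: −211 days → 12 October 2043.

October 12, 2043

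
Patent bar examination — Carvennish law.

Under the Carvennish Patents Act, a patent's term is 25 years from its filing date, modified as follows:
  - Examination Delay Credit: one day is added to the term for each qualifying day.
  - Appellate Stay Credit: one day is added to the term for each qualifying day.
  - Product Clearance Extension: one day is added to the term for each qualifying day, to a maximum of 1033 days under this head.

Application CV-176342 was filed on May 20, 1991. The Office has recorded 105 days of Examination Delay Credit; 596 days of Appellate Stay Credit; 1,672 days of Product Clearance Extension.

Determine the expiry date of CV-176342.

Base term: filing date + 25 years → 20 May 2016.
Examination Delay Credit: +105 days → 2 September 2016.
Appellate Stay Credit: +596 days → 21 April 2018.
Product Clearance Extension: 1672 days claimed exceeds the 1033-day cap, so +1033 days → 17 February 2021.

2021-02-17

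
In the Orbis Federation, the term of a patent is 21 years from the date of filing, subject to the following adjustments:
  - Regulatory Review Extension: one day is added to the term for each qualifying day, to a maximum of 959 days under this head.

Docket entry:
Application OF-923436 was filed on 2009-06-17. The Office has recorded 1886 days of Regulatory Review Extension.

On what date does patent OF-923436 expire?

January 31, 2033

Base term: filing date + 21 years → 17 June 2030.
Regulatory Review Extension: 1886 days claimed exceeds the 959-day cap, so +959 days → 31 January 2033.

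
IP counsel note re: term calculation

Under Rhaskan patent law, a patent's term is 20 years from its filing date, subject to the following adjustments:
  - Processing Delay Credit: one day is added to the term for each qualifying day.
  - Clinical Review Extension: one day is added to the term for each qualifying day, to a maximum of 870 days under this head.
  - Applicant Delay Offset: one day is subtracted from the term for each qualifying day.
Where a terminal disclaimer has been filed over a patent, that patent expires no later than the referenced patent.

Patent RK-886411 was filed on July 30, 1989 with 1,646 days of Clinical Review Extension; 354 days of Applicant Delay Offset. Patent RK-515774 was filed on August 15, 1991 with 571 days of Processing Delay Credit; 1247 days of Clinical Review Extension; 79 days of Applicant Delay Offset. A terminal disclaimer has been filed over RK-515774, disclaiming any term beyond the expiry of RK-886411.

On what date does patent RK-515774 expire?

2010-12-28

Natural term of RK-515774:
  Base: filing + 20 years → 15 August 2011.
  Processing Delay Credit: +571 days → 8 March 2013.
  Clinical Review Extension: 1247 days claimed exceeds the 870-day cap, so +870 days → 26 July 2015.
  Applicant Delay Offset: −79 days → 8 May 2015.
Expiry of referenced patent RK-886411:
  Base: filing + 20 years → 30 July 2009.
  Clinical Review Extension: 1646 days claimed exceeds the 870-day cap, so +870 days → 17 December 2011.
  Applicant Delay Offset: −354 days → 28 December 2010.
Terminal disclaimer: RK-515774 expires on the earlier of 8 May 2015 and 28 December 2010.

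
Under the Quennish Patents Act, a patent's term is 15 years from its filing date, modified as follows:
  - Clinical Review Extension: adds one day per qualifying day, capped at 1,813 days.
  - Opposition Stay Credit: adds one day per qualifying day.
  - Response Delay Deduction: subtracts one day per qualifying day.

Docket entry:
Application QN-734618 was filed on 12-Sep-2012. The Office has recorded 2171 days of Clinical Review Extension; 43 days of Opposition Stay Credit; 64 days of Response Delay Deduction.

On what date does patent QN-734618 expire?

Base term: filing date + 15 years → 12 September 2027.
Clinical Review Extension: 2171 days claimed exceeds the 1813-day cap, so +1813 days → 29 August 2032.
Opposition Stay Credit: +43 days → 11 October 2032.
Response Delay Deduction: −64 days → 8 August 2032.

August 8, 2032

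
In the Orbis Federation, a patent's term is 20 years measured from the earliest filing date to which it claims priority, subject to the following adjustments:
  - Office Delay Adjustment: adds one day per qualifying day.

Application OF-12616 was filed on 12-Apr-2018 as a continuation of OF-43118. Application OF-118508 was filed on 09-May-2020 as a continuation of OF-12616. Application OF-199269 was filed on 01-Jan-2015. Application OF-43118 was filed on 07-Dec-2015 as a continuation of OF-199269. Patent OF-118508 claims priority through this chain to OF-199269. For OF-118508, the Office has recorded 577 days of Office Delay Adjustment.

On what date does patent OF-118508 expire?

Earliest priority filing: 1 January 2015.
Base term: 1 January 2015 + 20 years → 1 January 2035.
Office Delay Adjustment: +577 days → 31 July 2036.

July 31, 2036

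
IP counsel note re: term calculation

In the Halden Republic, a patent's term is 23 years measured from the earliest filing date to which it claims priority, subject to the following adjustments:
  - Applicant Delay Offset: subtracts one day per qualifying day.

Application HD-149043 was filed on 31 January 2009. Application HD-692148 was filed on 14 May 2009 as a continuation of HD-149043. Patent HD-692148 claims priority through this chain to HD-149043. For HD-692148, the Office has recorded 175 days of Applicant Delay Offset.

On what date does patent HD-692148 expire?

Earliest priority filing: 31 January 2009.
Base term: 31 January 2009 + 23 years → 31 January 2032.
Applicant Delay Offset: −175 days → 9 August 2031.

2031-08-09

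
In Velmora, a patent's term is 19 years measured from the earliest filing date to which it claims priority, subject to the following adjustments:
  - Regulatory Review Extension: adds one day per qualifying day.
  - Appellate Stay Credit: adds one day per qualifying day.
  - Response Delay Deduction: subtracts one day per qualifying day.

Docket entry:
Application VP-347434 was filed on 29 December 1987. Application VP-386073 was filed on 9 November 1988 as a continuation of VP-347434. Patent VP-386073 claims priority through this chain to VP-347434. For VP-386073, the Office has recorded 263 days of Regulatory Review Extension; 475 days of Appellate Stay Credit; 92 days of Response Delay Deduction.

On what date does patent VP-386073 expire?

Earliest priority filing: 29 December 1987.
Base term: 29 December 1987 + 19 years → 29 December 2006.
Regulatory Review Extension: +263 days → 18 September 2007.
Appellate Stay Credit: +475 days → 5 January 2009.
Response Delay Deduction: −92 days → 5 October 2008.

October 5, 2008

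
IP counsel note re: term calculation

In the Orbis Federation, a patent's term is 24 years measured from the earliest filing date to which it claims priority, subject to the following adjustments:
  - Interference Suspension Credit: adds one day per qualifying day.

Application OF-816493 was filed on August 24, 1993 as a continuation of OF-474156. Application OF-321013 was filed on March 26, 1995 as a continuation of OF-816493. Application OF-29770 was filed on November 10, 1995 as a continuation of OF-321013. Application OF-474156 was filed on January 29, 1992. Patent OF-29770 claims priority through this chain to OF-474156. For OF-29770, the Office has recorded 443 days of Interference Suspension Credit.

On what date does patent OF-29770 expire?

2017-04-16

Earliest priority filing: 29 January 1992.
Base term: 29 January 1992 + 24 years → 29 January 2016.
Interference Suspension Credit: +443 days → 16 April 2017.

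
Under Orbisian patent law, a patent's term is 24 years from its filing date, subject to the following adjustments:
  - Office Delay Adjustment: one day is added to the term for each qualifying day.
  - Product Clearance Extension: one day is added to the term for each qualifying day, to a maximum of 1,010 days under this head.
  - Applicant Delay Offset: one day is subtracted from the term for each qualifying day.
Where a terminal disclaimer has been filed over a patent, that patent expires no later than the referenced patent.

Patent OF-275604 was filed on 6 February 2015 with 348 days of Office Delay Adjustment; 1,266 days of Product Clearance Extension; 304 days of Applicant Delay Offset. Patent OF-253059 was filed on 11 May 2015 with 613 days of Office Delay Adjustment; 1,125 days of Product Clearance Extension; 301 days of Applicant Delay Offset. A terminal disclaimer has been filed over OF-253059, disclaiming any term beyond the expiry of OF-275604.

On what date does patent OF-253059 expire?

December 26, 2041

Natural term of OF-253059:
  Base: filing + 24 years → 11 May 2039.
  Office Delay Adjustment: +613 days → 13 January 2041.
  Product Clearance Extension: 1125 days claimed exceeds the 1010-day cap, so +1010 days → 20 October 2043.
  Applicant Delay Offset: −301 days → 23 December 2042.
Expiry of referenced patent OF-275604:
  Base: filing + 24 years → 6 February 2039.
  Office Delay Adjustment: +348 days → 20 January 2040.
  Product Clearance Extension: 1266 days claimed exceeds the 1010-day cap, so +1010 days → 26 October 2042.
  Applicant Delay Offset: −304 days → 26 December 2041.
Terminal disclaimer: OF-253059 expires on the earlier of 23 December 2042 and 26 December 2041.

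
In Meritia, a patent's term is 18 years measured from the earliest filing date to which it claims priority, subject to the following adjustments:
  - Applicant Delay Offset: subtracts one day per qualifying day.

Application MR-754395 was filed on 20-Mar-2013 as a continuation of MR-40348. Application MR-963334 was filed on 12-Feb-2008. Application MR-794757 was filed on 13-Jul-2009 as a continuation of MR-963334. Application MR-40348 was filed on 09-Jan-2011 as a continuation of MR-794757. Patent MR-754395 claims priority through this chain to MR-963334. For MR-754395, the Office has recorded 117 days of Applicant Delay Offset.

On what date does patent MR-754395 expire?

2025-10-18

Earliest priority filing: 12 February 2008.
Base term: 12 February 2008 + 18 years → 12 February 2026.
Applicant Delay Offset: −117 days → 18 October 2025.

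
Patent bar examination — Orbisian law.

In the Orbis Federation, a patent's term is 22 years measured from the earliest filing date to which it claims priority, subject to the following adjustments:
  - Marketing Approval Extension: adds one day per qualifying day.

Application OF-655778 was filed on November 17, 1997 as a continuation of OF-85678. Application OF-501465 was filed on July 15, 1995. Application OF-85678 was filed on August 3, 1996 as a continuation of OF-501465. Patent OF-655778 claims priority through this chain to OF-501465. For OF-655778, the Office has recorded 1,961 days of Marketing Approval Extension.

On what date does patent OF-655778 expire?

2022-11-27

Earliest priority filing: 15 July 1995.
Base term: 15 July 1995 + 22 years → 15 July 2017.
Marketing Approval Extension: +1961 days → 27 November 2022.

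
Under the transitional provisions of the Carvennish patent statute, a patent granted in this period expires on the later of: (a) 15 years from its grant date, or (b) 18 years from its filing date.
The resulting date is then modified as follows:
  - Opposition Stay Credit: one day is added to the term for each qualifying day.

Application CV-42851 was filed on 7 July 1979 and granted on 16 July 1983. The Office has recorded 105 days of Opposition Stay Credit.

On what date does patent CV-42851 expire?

October 29, 1998

(a) grant + 15 years → 16 July 1998.
(b) filing + 18 years → 7 July 1997.
Later of the two: 16 July 1998.
Opposition Stay Credit: +105 days → 29 October 1998.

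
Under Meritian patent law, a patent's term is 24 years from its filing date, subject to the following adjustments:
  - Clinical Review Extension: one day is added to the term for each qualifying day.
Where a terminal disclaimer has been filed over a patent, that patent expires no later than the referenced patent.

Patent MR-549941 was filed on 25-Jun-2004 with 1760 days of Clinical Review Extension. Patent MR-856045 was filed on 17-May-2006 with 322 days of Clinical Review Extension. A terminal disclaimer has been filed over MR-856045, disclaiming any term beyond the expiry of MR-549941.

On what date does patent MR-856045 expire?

Natural term of MR-856045:
  Base: filing + 24 years → 17 May 2030.
  Clinical Review Extension: +322 days → 4 April 2031.
Expiry of referenced patent MR-549941:
  Base: filing + 24 years → 25 June 2028.
  Clinical Review Extension: +1760 days → 20 April 2033.
Terminal disclaimer: MR-856045 expires on the earlier of 4 April 2031 and 20 April 2033.

April 4, 2031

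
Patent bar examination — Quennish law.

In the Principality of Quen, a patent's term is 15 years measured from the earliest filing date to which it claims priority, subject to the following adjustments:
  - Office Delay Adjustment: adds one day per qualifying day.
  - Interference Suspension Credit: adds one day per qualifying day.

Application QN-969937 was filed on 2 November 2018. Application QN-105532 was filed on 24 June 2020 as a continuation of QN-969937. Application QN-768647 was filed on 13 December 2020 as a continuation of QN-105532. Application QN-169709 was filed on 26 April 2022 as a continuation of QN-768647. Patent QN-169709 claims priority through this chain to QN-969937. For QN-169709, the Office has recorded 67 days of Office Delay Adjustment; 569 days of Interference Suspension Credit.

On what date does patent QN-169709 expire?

July 31, 2035

Earliest priority filing: 2 November 2018.
Base term: 2 November 2018 + 15 years → 2 November 2033.
Office Delay Adjustment: +67 days → 8 January 2034.
Interference Suspension Credit: +569 days → 31 July 2035.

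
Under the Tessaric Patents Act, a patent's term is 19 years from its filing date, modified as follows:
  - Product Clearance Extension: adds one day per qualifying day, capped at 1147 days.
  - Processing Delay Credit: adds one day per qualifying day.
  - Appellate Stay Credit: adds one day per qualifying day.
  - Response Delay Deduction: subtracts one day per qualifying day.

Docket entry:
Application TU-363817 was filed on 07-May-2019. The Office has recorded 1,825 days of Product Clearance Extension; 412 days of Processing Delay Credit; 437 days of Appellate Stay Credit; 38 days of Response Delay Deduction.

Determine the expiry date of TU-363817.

Base term: filing date + 19 years → 7 May 2038.
Product Clearance Extension: 1825 days claimed exceeds the 1147-day cap, so +1147 days → 27 June 2041.
Processing Delay Credit: +412 days → 13 August 2042.
Appellate Stay Credit: +437 days → 24 October 2043.
Response Delay Deduction: −38 days → 16 September 2043.

2043-09-16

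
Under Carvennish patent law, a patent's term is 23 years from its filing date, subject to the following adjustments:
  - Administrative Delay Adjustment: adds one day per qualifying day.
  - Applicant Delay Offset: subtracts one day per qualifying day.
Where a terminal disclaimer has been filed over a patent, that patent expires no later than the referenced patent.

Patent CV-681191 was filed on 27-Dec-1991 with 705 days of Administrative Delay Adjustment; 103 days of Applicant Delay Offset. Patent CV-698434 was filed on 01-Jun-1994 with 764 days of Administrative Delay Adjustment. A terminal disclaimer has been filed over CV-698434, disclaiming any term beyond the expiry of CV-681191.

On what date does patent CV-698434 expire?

Natural term of CV-698434:
  Base: filing + 23 years → 1 June 2017.
  Administrative Delay Adjustment: +764 days → 5 July 2019.
Expiry of referenced patent CV-681191:
  Base: filing + 23 years → 27 December 2014.
  Administrative Delay Adjustment: +705 days → 1 December 2016.
  Applicant Delay Offset: −103 days → 20 August 2016.
Terminal disclaimer: CV-698434 expires on the earlier of 5 July 2019 and 20 August 2016.

2016-08-20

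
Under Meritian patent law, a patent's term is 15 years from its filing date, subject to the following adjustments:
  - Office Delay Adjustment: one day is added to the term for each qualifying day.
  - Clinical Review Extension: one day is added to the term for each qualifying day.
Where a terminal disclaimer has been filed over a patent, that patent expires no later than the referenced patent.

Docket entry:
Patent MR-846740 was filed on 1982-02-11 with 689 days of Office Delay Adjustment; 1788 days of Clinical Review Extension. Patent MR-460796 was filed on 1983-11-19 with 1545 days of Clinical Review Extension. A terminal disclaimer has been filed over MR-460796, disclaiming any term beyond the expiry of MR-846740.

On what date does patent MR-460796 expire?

February 11, 2003

Natural term of MR-460796:
  Base: filing + 15 years → 19 November 1998.
  Clinical Review Extension: +1545 days → 11 February 2003.
Expiry of referenced patent MR-846740:
  Base: filing + 15 years → 11 February 1997.
  Office Delay Adjustment: +689 days → 1 January 1999.
  Clinical Review Extension: +1788 days → 24 November 2003.
Terminal disclaimer: MR-460796 expires on the earlier of 11 February 2003 and 24 November 2003.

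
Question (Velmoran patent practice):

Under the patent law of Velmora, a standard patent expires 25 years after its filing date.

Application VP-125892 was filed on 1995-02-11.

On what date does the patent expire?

2020-02-11

Filing date + 25 years → 11 February 2020.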